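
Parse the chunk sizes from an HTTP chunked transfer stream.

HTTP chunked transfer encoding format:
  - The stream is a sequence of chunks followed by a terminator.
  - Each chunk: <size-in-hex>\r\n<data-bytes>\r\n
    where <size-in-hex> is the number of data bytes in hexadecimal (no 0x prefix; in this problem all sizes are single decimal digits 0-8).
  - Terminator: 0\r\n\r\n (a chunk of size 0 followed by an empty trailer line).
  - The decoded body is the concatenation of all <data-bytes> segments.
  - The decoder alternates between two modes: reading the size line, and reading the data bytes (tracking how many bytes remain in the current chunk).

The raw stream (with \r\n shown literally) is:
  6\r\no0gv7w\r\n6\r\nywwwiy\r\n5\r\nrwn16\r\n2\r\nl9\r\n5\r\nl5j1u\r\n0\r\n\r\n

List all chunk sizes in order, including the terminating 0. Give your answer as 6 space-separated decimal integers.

Chunk 1: stream[0..1]='6' size=0x6=6, data at stream[3..9]='o0gv7w' -> body[0..6], body so far='o0gv7w'
Chunk 2: stream[11..12]='6' size=0x6=6, data at stream[14..20]='ywwwiy' -> body[6..12], body so far='o0gv7wywwwiy'
Chunk 3: stream[22..23]='5' size=0x5=5, data at stream[25..30]='rwn16' -> body[12..17], body so far='o0gv7wywwwiyrwn16'
Chunk 4: stream[32..33]='2' size=0x2=2, data at stream[35..37]='l9' -> body[17..19], body so far='o0gv7wywwwiyrwn16l9'
Chunk 5: stream[39..40]='5' size=0x5=5, data at stream[42..47]='l5j1u' -> body[19..24], body so far='o0gv7wywwwiyrwn16l9l5j1u'
Chunk 6: stream[49..50]='0' size=0 (terminator). Final body='o0gv7wywwwiyrwn16l9l5j1u' (24 bytes)

Answer: 6 6 5 2 5 0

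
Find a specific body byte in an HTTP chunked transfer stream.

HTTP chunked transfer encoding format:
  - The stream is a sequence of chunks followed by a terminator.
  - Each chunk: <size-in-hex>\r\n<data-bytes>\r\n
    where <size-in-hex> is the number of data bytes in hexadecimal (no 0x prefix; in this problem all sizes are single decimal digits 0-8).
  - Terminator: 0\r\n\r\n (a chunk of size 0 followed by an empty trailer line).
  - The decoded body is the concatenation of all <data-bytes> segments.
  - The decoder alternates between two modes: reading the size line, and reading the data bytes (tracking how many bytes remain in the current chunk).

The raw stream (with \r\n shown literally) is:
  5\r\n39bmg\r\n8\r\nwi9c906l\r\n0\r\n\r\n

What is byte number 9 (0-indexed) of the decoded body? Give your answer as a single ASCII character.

Answer: 9

Derivation:
Chunk 1: stream[0..1]='5' size=0x5=5, data at stream[3..8]='39bmg' -> body[0..5], body so far='39bmg'
Chunk 2: stream[10..11]='8' size=0x8=8, data at stream[13..21]='wi9c906l' -> body[5..13], body so far='39bmgwi9c906l'
Chunk 3: stream[23..24]='0' size=0 (terminator). Final body='39bmgwi9c906l' (13 bytes)
Body byte 9 = '9'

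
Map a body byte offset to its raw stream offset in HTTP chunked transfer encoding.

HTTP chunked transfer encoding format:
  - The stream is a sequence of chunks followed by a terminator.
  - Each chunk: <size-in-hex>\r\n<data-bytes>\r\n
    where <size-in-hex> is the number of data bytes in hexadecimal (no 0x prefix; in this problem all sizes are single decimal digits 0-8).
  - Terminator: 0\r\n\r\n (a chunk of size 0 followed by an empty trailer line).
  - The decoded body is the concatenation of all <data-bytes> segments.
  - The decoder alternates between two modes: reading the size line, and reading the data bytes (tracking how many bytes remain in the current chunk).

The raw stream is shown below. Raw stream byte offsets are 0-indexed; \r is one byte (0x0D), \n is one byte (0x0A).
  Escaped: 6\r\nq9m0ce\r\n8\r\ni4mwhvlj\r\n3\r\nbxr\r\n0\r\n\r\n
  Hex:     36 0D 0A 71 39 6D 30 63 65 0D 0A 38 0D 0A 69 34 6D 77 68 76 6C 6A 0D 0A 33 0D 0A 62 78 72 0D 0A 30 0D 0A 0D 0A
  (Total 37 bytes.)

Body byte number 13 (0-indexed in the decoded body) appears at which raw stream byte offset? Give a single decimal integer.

Chunk 1: stream[0..1]='6' size=0x6=6, data at stream[3..9]='q9m0ce' -> body[0..6], body so far='q9m0ce'
Chunk 2: stream[11..12]='8' size=0x8=8, data at stream[14..22]='i4mwhvlj' -> body[6..14], body so far='q9m0cei4mwhvlj'
Chunk 3: stream[24..25]='3' size=0x3=3, data at stream[27..30]='bxr' -> body[14..17], body so far='q9m0cei4mwhvljbxr'
Chunk 4: stream[32..33]='0' size=0 (terminator). Final body='q9m0cei4mwhvljbxr' (17 bytes)
Body byte 13 at stream offset 21

Answer: 21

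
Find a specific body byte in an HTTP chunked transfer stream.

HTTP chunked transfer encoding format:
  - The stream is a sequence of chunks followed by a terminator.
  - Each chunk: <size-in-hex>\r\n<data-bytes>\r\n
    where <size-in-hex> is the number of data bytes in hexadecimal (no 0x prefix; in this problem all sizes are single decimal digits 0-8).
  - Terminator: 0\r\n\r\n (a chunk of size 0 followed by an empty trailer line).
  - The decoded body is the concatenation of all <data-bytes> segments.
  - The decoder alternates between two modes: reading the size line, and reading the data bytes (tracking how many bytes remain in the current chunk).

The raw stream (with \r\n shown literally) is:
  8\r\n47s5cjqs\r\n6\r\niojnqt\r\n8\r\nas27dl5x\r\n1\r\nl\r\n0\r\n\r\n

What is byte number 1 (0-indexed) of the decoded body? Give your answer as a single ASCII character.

Chunk 1: stream[0..1]='8' size=0x8=8, data at stream[3..11]='47s5cjqs' -> body[0..8], body so far='47s5cjqs'
Chunk 2: stream[13..14]='6' size=0x6=6, data at stream[16..22]='iojnqt' -> body[8..14], body so far='47s5cjqsiojnqt'
Chunk 3: stream[24..25]='8' size=0x8=8, data at stream[27..35]='as27dl5x' -> body[14..22], body so far='47s5cjqsiojnqtas27dl5x'
Chunk 4: stream[37..38]='1' size=0x1=1, data at stream[40..41]='l' -> body[22..23], body so far='47s5cjqsiojnqtas27dl5xl'
Chunk 5: stream[43..44]='0' size=0 (terminator). Final body='47s5cjqsiojnqtas27dl5xl' (23 bytes)
Body byte 1 = '7'

Answer: 7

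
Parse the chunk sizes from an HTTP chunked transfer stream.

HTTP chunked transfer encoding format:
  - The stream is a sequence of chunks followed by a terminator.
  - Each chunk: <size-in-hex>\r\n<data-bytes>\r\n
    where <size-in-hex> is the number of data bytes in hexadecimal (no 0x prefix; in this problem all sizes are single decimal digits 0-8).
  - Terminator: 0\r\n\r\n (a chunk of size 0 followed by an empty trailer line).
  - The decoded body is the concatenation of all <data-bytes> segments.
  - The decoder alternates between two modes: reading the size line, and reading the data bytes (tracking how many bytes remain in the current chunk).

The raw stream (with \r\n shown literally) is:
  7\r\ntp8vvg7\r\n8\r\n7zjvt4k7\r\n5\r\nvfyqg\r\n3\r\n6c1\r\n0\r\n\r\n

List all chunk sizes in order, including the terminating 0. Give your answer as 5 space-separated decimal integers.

Answer: 7 8 5 3 0

Derivation:
Chunk 1: stream[0..1]='7' size=0x7=7, data at stream[3..10]='tp8vvg7' -> body[0..7], body so far='tp8vvg7'
Chunk 2: stream[12..13]='8' size=0x8=8, data at stream[15..23]='7zjvt4k7' -> body[7..15], body so far='tp8vvg77zjvt4k7'
Chunk 3: stream[25..26]='5' size=0x5=5, data at stream[28..33]='vfyqg' -> body[15..20], body so far='tp8vvg77zjvt4k7vfyqg'
Chunk 4: stream[35..36]='3' size=0x3=3, data at stream[38..41]='6c1' -> body[20..23], body so far='tp8vvg77zjvt4k7vfyqg6c1'
Chunk 5: stream[43..44]='0' size=0 (terminator). Final body='tp8vvg77zjvt4k7vfyqg6c1' (23 bytes)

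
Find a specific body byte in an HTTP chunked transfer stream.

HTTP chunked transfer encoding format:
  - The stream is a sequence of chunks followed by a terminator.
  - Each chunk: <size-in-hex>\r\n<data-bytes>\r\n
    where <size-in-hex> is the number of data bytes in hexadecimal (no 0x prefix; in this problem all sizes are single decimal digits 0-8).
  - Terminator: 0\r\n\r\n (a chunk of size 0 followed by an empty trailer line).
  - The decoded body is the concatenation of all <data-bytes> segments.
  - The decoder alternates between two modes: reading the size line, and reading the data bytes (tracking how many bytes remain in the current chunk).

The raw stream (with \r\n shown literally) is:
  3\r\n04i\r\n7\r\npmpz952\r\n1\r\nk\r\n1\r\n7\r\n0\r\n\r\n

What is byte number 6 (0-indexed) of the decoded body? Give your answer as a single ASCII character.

Answer: z

Derivation:
Chunk 1: stream[0..1]='3' size=0x3=3, data at stream[3..6]='04i' -> body[0..3], body so far='04i'
Chunk 2: stream[8..9]='7' size=0x7=7, data at stream[11..18]='pmpz952' -> body[3..10], body so far='04ipmpz952'
Chunk 3: stream[20..21]='1' size=0x1=1, data at stream[23..24]='k' -> body[10..11], body so far='04ipmpz952k'
Chunk 4: stream[26..27]='1' size=0x1=1, data at stream[29..30]='7' -> body[11..12], body so far='04ipmpz952k7'
Chunk 5: stream[32..33]='0' size=0 (terminator). Final body='04ipmpz952k7' (12 bytes)
Body byte 6 = 'z'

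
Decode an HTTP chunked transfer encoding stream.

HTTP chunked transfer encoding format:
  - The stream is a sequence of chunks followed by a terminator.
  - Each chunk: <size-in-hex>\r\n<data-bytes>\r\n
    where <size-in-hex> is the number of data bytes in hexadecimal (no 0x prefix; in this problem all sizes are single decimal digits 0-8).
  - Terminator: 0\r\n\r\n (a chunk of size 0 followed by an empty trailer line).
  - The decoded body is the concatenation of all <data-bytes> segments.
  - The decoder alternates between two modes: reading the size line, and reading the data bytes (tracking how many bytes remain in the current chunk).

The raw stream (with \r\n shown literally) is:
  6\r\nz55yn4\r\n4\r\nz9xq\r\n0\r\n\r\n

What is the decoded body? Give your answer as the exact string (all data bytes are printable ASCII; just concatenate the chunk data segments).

Chunk 1: stream[0..1]='6' size=0x6=6, data at stream[3..9]='z55yn4' -> body[0..6], body so far='z55yn4'
Chunk 2: stream[11..12]='4' size=0x4=4, data at stream[14..18]='z9xq' -> body[6..10], body so far='z55yn4z9xq'
Chunk 3: stream[20..21]='0' size=0 (terminator). Final body='z55yn4z9xq' (10 bytes)

Answer: z55yn4z9xq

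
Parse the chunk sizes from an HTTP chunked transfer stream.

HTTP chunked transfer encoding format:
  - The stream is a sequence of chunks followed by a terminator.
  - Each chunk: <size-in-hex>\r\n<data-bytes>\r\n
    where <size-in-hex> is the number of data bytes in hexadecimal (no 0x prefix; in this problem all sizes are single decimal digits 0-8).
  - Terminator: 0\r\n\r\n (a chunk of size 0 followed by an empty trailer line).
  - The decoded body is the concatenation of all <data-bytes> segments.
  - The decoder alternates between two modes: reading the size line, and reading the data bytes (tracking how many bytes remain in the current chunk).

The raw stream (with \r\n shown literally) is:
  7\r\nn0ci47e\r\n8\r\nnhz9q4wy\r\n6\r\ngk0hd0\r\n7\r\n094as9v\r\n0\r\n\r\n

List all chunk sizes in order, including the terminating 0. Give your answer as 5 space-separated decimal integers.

Answer: 7 8 6 7 0

Derivation:
Chunk 1: stream[0..1]='7' size=0x7=7, data at stream[3..10]='n0ci47e' -> body[0..7], body so far='n0ci47e'
Chunk 2: stream[12..13]='8' size=0x8=8, data at stream[15..23]='nhz9q4wy' -> body[7..15], body so far='n0ci47enhz9q4wy'
Chunk 3: stream[25..26]='6' size=0x6=6, data at stream[28..34]='gk0hd0' -> body[15..21], body so far='n0ci47enhz9q4wygk0hd0'
Chunk 4: stream[36..37]='7' size=0x7=7, data at stream[39..46]='094as9v' -> body[21..28], body so far='n0ci47enhz9q4wygk0hd0094as9v'
Chunk 5: stream[48..49]='0' size=0 (terminator). Final body='n0ci47enhz9q4wygk0hd0094as9v' (28 bytes)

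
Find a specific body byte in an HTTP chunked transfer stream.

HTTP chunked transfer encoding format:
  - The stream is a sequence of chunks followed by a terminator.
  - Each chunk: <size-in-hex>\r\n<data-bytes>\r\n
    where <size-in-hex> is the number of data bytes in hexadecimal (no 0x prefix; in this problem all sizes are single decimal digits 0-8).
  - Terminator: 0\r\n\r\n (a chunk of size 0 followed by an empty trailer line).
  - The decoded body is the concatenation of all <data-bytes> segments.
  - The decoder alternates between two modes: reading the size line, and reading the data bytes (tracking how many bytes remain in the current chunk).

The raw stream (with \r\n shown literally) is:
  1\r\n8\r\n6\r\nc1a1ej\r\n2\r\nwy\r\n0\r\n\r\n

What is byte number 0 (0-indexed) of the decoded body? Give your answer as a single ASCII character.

Chunk 1: stream[0..1]='1' size=0x1=1, data at stream[3..4]='8' -> body[0..1], body so far='8'
Chunk 2: stream[6..7]='6' size=0x6=6, data at stream[9..15]='c1a1ej' -> body[1..7], body so far='8c1a1ej'
Chunk 3: stream[17..18]='2' size=0x2=2, data at stream[20..22]='wy' -> body[7..9], body so far='8c1a1ejwy'
Chunk 4: stream[24..25]='0' size=0 (terminator). Final body='8c1a1ejwy' (9 bytes)
Body byte 0 = '8'

Answer: 8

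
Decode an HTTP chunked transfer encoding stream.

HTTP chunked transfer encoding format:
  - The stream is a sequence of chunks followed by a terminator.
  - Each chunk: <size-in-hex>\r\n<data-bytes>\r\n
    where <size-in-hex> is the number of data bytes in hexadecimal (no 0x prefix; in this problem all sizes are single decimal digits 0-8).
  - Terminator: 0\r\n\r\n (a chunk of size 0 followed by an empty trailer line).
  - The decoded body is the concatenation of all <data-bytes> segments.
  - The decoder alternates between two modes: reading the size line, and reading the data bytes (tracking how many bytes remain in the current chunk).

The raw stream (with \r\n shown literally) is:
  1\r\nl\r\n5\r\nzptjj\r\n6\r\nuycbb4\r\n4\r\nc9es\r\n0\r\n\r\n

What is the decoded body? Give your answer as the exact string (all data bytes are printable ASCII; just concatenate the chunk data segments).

Chunk 1: stream[0..1]='1' size=0x1=1, data at stream[3..4]='l' -> body[0..1], body so far='l'
Chunk 2: stream[6..7]='5' size=0x5=5, data at stream[9..14]='zptjj' -> body[1..6], body so far='lzptjj'
Chunk 3: stream[16..17]='6' size=0x6=6, data at stream[19..25]='uycbb4' -> body[6..12], body so far='lzptjjuycbb4'
Chunk 4: stream[27..28]='4' size=0x4=4, data at stream[30..34]='c9es' -> body[12..16], body so far='lzptjjuycbb4c9es'
Chunk 5: stream[36..37]='0' size=0 (terminator). Final body='lzptjjuycbb4c9es' (16 bytes)

Answer: lzptjjuycbb4c9es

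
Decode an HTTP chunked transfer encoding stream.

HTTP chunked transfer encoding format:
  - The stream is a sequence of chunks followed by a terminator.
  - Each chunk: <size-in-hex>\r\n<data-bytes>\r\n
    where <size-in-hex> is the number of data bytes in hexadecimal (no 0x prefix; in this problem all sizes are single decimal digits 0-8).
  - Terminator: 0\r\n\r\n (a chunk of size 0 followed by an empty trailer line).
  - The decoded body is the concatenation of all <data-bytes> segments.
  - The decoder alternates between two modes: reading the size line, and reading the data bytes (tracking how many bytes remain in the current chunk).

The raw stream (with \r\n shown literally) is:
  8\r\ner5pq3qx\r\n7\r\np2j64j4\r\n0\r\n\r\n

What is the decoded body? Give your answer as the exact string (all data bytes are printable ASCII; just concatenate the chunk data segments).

Answer: er5pq3qxp2j64j4

Derivation:
Chunk 1: stream[0..1]='8' size=0x8=8, data at stream[3..11]='er5pq3qx' -> body[0..8], body so far='er5pq3qx'
Chunk 2: stream[13..14]='7' size=0x7=7, data at stream[16..23]='p2j64j4' -> body[8..15], body so far='er5pq3qxp2j64j4'
Chunk 3: stream[25..26]='0' size=0 (terminator). Final body='er5pq3qxp2j64j4' (15 bytes)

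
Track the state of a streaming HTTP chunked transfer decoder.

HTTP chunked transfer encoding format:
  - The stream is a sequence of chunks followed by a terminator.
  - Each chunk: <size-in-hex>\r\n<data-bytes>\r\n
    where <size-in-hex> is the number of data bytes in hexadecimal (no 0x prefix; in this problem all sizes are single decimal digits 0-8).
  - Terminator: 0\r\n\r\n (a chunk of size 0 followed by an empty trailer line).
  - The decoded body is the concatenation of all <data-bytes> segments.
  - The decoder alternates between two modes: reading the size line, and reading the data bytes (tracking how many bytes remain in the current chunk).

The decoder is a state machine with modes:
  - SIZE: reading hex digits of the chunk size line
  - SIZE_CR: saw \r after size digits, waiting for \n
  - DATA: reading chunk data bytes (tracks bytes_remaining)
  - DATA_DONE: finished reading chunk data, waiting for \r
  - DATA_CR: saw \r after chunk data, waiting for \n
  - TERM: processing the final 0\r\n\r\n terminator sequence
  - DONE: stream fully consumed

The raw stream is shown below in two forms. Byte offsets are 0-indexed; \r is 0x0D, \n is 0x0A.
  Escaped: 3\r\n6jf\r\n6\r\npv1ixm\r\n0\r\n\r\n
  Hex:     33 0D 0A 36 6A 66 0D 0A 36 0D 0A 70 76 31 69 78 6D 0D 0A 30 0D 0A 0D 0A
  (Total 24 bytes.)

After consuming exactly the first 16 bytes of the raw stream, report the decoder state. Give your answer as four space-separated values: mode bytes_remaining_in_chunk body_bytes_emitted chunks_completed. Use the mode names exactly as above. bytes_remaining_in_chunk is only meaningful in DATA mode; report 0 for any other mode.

Byte 0 = '3': mode=SIZE remaining=0 emitted=0 chunks_done=0
Byte 1 = 0x0D: mode=SIZE_CR remaining=0 emitted=0 chunks_done=0
Byte 2 = 0x0A: mode=DATA remaining=3 emitted=0 chunks_done=0
Byte 3 = '6': mode=DATA remaining=2 emitted=1 chunks_done=0
Byte 4 = 'j': mode=DATA remaining=1 emitted=2 chunks_done=0
Byte 5 = 'f': mode=DATA_DONE remaining=0 emitted=3 chunks_done=0
Byte 6 = 0x0D: mode=DATA_CR remaining=0 emitted=3 chunks_done=0
Byte 7 = 0x0A: mode=SIZE remaining=0 emitted=3 chunks_done=1
Byte 8 = '6': mode=SIZE remaining=0 emitted=3 chunks_done=1
Byte 9 = 0x0D: mode=SIZE_CR remaining=0 emitted=3 chunks_done=1
Byte 10 = 0x0A: mode=DATA remaining=6 emitted=3 chunks_done=1
Byte 11 = 'p': mode=DATA remaining=5 emitted=4 chunks_done=1
Byte 12 = 'v': mode=DATA remaining=4 emitted=5 chunks_done=1
Byte 13 = '1': mode=DATA remaining=3 emitted=6 chunks_done=1
Byte 14 = 'i': mode=DATA remaining=2 emitted=7 chunks_done=1
Byte 15 = 'x': mode=DATA remaining=1 emitted=8 chunks_done=1

Answer: DATA 1 8 1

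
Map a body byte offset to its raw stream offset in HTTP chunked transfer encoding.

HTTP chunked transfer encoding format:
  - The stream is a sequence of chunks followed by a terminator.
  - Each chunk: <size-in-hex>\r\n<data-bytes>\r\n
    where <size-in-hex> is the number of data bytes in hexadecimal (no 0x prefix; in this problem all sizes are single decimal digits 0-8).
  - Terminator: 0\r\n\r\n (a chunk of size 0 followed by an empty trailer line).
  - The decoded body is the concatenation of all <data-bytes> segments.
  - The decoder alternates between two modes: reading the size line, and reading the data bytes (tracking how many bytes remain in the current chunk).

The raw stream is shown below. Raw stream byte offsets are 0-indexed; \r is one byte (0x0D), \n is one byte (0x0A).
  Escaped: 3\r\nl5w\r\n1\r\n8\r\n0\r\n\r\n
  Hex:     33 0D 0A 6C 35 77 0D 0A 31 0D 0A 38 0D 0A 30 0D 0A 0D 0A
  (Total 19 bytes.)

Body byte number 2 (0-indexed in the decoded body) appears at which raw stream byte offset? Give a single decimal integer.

Chunk 1: stream[0..1]='3' size=0x3=3, data at stream[3..6]='l5w' -> body[0..3], body so far='l5w'
Chunk 2: stream[8..9]='1' size=0x1=1, data at stream[11..12]='8' -> body[3..4], body so far='l5w8'
Chunk 3: stream[14..15]='0' size=0 (terminator). Final body='l5w8' (4 bytes)
Body byte 2 at stream offset 5

Answer: 5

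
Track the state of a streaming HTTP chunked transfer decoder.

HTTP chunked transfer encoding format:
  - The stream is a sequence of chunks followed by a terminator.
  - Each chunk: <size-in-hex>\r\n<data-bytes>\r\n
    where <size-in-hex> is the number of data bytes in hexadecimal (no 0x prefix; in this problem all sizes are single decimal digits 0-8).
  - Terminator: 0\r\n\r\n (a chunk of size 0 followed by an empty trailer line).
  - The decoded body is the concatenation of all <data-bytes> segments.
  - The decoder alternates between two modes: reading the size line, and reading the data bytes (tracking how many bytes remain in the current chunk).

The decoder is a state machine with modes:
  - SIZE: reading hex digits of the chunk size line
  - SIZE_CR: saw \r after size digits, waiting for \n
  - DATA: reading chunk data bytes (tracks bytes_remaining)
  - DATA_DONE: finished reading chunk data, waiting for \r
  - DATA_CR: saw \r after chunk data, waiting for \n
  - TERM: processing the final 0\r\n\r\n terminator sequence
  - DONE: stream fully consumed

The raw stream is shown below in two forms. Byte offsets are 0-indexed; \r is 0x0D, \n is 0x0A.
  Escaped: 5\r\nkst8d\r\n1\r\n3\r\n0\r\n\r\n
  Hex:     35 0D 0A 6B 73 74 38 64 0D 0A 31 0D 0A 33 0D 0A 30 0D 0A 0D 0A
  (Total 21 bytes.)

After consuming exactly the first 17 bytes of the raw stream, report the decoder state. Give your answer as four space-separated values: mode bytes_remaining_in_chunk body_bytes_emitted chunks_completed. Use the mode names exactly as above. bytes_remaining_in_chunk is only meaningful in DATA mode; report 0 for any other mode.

Byte 0 = '5': mode=SIZE remaining=0 emitted=0 chunks_done=0
Byte 1 = 0x0D: mode=SIZE_CR remaining=0 emitted=0 chunks_done=0
Byte 2 = 0x0A: mode=DATA remaining=5 emitted=0 chunks_done=0
Byte 3 = 'k': mode=DATA remaining=4 emitted=1 chunks_done=0
Byte 4 = 's': mode=DATA remaining=3 emitted=2 chunks_done=0
Byte 5 = 't': mode=DATA remaining=2 emitted=3 chunks_done=0
Byte 6 = '8': mode=DATA remaining=1 emitted=4 chunks_done=0
Byte 7 = 'd': mode=DATA_DONE remaining=0 emitted=5 chunks_done=0
Byte 8 = 0x0D: mode=DATA_CR remaining=0 emitted=5 chunks_done=0
Byte 9 = 0x0A: mode=SIZE remaining=0 emitted=5 chunks_done=1
Byte 10 = '1': mode=SIZE remaining=0 emitted=5 chunks_done=1
Byte 11 = 0x0D: mode=SIZE_CR remaining=0 emitted=5 chunks_done=1
Byte 12 = 0x0A: mode=DATA remaining=1 emitted=5 chunks_done=1
Byte 13 = '3': mode=DATA_DONE remaining=0 emitted=6 chunks_done=1
Byte 14 = 0x0D: mode=DATA_CR remaining=0 emitted=6 chunks_done=1
Byte 15 = 0x0A: mode=SIZE remaining=0 emitted=6 chunks_done=2
Byte 16 = '0': mode=SIZE remaining=0 emitted=6 chunks_done=2

Answer: SIZE 0 6 2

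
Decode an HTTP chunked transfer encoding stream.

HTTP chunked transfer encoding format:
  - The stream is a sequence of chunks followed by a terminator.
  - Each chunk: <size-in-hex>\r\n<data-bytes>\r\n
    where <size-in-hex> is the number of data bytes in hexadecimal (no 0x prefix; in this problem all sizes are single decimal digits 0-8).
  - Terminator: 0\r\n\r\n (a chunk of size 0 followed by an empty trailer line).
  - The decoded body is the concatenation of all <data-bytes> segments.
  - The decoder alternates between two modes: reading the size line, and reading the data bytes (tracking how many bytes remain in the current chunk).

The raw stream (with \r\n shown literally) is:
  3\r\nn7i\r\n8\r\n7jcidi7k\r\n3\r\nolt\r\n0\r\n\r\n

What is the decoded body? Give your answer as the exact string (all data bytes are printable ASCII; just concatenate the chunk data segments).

Chunk 1: stream[0..1]='3' size=0x3=3, data at stream[3..6]='n7i' -> body[0..3], body so far='n7i'
Chunk 2: stream[8..9]='8' size=0x8=8, data at stream[11..19]='7jcidi7k' -> body[3..11], body so far='n7i7jcidi7k'
Chunk 3: stream[21..22]='3' size=0x3=3, data at stream[24..27]='olt' -> body[11..14], body so far='n7i7jcidi7kolt'
Chunk 4: stream[29..30]='0' size=0 (terminator). Final body='n7i7jcidi7kolt' (14 bytes)

Answer: n7i7jcidi7kolt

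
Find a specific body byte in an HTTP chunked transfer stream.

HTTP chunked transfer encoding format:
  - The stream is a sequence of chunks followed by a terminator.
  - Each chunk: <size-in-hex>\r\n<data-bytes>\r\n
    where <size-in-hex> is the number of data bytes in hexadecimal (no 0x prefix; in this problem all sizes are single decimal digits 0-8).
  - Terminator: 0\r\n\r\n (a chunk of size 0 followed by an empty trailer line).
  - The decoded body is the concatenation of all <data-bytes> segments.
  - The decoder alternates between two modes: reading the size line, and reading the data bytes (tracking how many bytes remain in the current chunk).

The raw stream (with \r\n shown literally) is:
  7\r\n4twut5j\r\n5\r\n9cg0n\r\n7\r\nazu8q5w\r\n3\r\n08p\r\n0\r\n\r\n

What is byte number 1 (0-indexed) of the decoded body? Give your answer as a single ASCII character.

Chunk 1: stream[0..1]='7' size=0x7=7, data at stream[3..10]='4twut5j' -> body[0..7], body so far='4twut5j'
Chunk 2: stream[12..13]='5' size=0x5=5, data at stream[15..20]='9cg0n' -> body[7..12], body so far='4twut5j9cg0n'
Chunk 3: stream[22..23]='7' size=0x7=7, data at stream[25..32]='azu8q5w' -> body[12..19], body so far='4twut5j9cg0nazu8q5w'
Chunk 4: stream[34..35]='3' size=0x3=3, data at stream[37..40]='08p' -> body[19..22], body so far='4twut5j9cg0nazu8q5w08p'
Chunk 5: stream[42..43]='0' size=0 (terminator). Final body='4twut5j9cg0nazu8q5w08p' (22 bytes)
Body byte 1 = 't'

Answer: t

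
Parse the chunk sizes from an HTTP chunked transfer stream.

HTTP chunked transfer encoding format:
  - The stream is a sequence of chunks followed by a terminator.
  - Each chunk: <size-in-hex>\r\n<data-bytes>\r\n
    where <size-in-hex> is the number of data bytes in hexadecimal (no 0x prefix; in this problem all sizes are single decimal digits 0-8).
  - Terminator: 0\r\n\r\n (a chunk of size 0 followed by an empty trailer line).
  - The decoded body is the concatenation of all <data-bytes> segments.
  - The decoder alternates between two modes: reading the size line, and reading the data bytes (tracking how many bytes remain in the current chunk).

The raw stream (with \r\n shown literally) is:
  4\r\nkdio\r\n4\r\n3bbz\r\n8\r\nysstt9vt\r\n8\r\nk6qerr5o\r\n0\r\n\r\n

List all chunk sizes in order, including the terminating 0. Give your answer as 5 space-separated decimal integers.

Answer: 4 4 8 8 0

Derivation:
Chunk 1: stream[0..1]='4' size=0x4=4, data at stream[3..7]='kdio' -> body[0..4], body so far='kdio'
Chunk 2: stream[9..10]='4' size=0x4=4, data at stream[12..16]='3bbz' -> body[4..8], body so far='kdio3bbz'
Chunk 3: stream[18..19]='8' size=0x8=8, data at stream[21..29]='ysstt9vt' -> body[8..16], body so far='kdio3bbzysstt9vt'
Chunk 4: stream[31..32]='8' size=0x8=8, data at stream[34..42]='k6qerr5o' -> body[16..24], body so far='kdio3bbzysstt9vtk6qerr5o'
Chunk 5: stream[44..45]='0' size=0 (terminator). Final body='kdio3bbzysstt9vtk6qerr5o' (24 bytes)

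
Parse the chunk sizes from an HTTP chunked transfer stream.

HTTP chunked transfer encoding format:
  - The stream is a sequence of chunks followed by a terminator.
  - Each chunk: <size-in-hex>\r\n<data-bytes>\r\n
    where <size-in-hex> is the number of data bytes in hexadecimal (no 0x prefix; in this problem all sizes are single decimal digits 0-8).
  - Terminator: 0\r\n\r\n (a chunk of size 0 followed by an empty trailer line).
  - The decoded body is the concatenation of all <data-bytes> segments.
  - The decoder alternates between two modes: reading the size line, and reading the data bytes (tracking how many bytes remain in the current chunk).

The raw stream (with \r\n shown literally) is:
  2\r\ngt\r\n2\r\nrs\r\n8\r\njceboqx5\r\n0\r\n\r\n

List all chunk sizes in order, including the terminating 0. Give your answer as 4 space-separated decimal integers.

Chunk 1: stream[0..1]='2' size=0x2=2, data at stream[3..5]='gt' -> body[0..2], body so far='gt'
Chunk 2: stream[7..8]='2' size=0x2=2, data at stream[10..12]='rs' -> body[2..4], body so far='gtrs'
Chunk 3: stream[14..15]='8' size=0x8=8, data at stream[17..25]='jceboqx5' -> body[4..12], body so far='gtrsjceboqx5'
Chunk 4: stream[27..28]='0' size=0 (terminator). Final body='gtrsjceboqx5' (12 bytes)

Answer: 2 2 8 0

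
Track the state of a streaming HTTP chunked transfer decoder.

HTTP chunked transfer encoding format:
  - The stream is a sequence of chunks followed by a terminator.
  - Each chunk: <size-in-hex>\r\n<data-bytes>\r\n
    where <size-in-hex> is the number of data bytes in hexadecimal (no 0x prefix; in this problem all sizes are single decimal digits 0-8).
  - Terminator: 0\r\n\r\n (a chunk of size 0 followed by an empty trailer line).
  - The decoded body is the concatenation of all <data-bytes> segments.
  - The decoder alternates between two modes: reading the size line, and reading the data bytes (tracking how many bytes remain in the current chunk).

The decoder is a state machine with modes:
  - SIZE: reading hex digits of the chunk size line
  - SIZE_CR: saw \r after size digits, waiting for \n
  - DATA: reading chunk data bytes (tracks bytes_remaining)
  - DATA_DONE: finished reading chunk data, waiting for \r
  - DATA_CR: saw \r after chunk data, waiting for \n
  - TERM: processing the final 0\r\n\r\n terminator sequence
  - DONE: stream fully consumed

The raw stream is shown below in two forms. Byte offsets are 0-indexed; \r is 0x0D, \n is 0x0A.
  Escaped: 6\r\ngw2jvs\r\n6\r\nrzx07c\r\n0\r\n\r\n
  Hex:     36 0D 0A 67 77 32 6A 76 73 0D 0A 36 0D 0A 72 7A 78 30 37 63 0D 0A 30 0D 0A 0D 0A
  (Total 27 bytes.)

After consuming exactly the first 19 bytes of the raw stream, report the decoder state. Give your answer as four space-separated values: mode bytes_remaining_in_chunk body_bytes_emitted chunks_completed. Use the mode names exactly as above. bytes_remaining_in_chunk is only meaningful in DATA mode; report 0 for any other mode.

Answer: DATA 1 11 1

Derivation:
Byte 0 = '6': mode=SIZE remaining=0 emitted=0 chunks_done=0
Byte 1 = 0x0D: mode=SIZE_CR remaining=0 emitted=0 chunks_done=0
Byte 2 = 0x0A: mode=DATA remaining=6 emitted=0 chunks_done=0
Byte 3 = 'g': mode=DATA remaining=5 emitted=1 chunks_done=0
Byte 4 = 'w': mode=DATA remaining=4 emitted=2 chunks_done=0
Byte 5 = '2': mode=DATA remaining=3 emitted=3 chunks_done=0
Byte 6 = 'j': mode=DATA remaining=2 emitted=4 chunks_done=0
Byte 7 = 'v': mode=DATA remaining=1 emitted=5 chunks_done=0
Byte 8 = 's': mode=DATA_DONE remaining=0 emitted=6 chunks_done=0
Byte 9 = 0x0D: mode=DATA_CR remaining=0 emitted=6 chunks_done=0
Byte 10 = 0x0A: mode=SIZE remaining=0 emitted=6 chunks_done=1
Byte 11 = '6': mode=SIZE remaining=0 emitted=6 chunks_done=1
Byte 12 = 0x0D: mode=SIZE_CR remaining=0 emitted=6 chunks_done=1
Byte 13 = 0x0A: mode=DATA remaining=6 emitted=6 chunks_done=1
Byte 14 = 'r': mode=DATA remaining=5 emitted=7 chunks_done=1
Byte 15 = 'z': mode=DATA remaining=4 emitted=8 chunks_done=1
Byte 16 = 'x': mode=DATA remaining=3 emitted=9 chunks_done=1
Byte 17 = '0': mode=DATA remaining=2 emitted=10 chunks_done=1
Byte 18 = '7': mode=DATA remaining=1 emitted=11 chunks_done=1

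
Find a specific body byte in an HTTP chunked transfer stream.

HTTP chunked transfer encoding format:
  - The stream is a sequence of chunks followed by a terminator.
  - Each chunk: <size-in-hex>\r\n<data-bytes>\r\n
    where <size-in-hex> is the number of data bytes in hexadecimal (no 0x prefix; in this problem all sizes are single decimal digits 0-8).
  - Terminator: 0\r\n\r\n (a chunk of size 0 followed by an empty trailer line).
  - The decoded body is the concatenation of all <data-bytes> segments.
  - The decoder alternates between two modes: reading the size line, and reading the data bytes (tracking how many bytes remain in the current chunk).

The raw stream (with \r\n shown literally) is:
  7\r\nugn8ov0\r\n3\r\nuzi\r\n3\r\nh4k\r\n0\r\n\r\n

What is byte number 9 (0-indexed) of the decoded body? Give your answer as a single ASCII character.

Answer: i

Derivation:
Chunk 1: stream[0..1]='7' size=0x7=7, data at stream[3..10]='ugn8ov0' -> body[0..7], body so far='ugn8ov0'
Chunk 2: stream[12..13]='3' size=0x3=3, data at stream[15..18]='uzi' -> body[7..10], body so far='ugn8ov0uzi'
Chunk 3: stream[20..21]='3' size=0x3=3, data at stream[23..26]='h4k' -> body[10..13], body so far='ugn8ov0uzih4k'
Chunk 4: stream[28..29]='0' size=0 (terminator). Final body='ugn8ov0uzih4k' (13 bytes)
Body byte 9 = 'i'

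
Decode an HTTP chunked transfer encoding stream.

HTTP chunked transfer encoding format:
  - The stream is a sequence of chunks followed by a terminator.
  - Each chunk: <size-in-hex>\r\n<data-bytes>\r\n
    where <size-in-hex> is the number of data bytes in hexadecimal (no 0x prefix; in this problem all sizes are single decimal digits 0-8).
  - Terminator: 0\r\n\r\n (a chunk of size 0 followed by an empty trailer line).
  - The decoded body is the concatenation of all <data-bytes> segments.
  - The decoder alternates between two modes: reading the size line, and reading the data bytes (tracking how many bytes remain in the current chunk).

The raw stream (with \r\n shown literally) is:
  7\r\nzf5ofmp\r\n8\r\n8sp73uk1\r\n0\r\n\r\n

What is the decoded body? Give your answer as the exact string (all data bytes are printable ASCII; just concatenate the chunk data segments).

Chunk 1: stream[0..1]='7' size=0x7=7, data at stream[3..10]='zf5ofmp' -> body[0..7], body so far='zf5ofmp'
Chunk 2: stream[12..13]='8' size=0x8=8, data at stream[15..23]='8sp73uk1' -> body[7..15], body so far='zf5ofmp8sp73uk1'
Chunk 3: stream[25..26]='0' size=0 (terminator). Final body='zf5ofmp8sp73uk1' (15 bytes)

Answer: zf5ofmp8sp73uk1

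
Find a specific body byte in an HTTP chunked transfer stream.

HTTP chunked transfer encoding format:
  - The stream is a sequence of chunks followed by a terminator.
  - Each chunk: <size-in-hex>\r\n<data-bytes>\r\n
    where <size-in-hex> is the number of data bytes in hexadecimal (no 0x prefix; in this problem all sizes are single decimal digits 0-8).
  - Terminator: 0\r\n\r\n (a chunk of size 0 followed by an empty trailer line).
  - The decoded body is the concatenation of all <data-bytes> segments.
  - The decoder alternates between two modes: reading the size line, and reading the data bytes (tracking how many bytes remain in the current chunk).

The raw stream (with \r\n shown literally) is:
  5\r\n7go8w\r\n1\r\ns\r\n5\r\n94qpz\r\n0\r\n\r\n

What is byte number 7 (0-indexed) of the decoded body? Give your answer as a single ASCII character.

Chunk 1: stream[0..1]='5' size=0x5=5, data at stream[3..8]='7go8w' -> body[0..5], body so far='7go8w'
Chunk 2: stream[10..11]='1' size=0x1=1, data at stream[13..14]='s' -> body[5..6], body so far='7go8ws'
Chunk 3: stream[16..17]='5' size=0x5=5, data at stream[19..24]='94qpz' -> body[6..11], body so far='7go8ws94qpz'
Chunk 4: stream[26..27]='0' size=0 (terminator). Final body='7go8ws94qpz' (11 bytes)
Body byte 7 = '4'

Answer: 4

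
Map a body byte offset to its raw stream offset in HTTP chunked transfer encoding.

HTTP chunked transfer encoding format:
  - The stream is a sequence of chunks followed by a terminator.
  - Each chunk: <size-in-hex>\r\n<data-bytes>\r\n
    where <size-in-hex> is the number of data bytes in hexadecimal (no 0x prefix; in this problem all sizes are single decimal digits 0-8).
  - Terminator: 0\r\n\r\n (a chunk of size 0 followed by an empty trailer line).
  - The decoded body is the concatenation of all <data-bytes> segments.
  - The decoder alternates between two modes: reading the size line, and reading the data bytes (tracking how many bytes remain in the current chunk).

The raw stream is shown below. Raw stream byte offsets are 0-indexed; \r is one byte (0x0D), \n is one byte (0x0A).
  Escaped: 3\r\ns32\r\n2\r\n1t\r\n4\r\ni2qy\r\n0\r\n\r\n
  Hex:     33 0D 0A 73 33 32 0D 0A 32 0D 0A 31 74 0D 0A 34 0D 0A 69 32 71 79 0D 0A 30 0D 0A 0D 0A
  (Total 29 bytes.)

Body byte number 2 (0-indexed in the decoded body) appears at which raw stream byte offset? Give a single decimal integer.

Chunk 1: stream[0..1]='3' size=0x3=3, data at stream[3..6]='s32' -> body[0..3], body so far='s32'
Chunk 2: stream[8..9]='2' size=0x2=2, data at stream[11..13]='1t' -> body[3..5], body so far='s321t'
Chunk 3: stream[15..16]='4' size=0x4=4, data at stream[18..22]='i2qy' -> body[5..9], body so far='s321ti2qy'
Chunk 4: stream[24..25]='0' size=0 (terminator). Final body='s321ti2qy' (9 bytes)
Body byte 2 at stream offset 5

Answer: 5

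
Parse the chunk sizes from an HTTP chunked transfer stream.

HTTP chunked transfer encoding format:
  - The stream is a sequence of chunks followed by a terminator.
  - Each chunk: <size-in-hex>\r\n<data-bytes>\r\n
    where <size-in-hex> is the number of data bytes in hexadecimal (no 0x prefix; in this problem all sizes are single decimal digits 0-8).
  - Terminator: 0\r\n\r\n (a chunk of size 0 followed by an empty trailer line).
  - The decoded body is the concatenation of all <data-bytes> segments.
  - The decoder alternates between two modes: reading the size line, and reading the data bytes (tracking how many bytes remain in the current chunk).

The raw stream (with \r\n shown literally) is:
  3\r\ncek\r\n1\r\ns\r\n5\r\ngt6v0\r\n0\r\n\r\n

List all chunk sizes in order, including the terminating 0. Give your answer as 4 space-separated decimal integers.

Chunk 1: stream[0..1]='3' size=0x3=3, data at stream[3..6]='cek' -> body[0..3], body so far='cek'
Chunk 2: stream[8..9]='1' size=0x1=1, data at stream[11..12]='s' -> body[3..4], body so far='ceks'
Chunk 3: stream[14..15]='5' size=0x5=5, data at stream[17..22]='gt6v0' -> body[4..9], body so far='ceksgt6v0'
Chunk 4: stream[24..25]='0' size=0 (terminator). Final body='ceksgt6v0' (9 bytes)

Answer: 3 1 5 0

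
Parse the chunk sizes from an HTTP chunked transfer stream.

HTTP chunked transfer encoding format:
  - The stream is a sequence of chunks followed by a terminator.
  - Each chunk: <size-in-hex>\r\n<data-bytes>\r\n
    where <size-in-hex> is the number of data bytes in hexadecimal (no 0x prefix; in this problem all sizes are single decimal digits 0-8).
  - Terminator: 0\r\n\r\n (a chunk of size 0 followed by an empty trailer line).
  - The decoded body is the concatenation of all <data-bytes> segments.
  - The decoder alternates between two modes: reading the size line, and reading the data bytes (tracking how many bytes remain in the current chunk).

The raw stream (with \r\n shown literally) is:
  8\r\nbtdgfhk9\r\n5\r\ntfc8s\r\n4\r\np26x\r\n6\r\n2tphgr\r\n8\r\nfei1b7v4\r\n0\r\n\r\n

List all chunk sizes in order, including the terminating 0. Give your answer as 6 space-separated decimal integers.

Chunk 1: stream[0..1]='8' size=0x8=8, data at stream[3..11]='btdgfhk9' -> body[0..8], body so far='btdgfhk9'
Chunk 2: stream[13..14]='5' size=0x5=5, data at stream[16..21]='tfc8s' -> body[8..13], body so far='btdgfhk9tfc8s'
Chunk 3: stream[23..24]='4' size=0x4=4, data at stream[26..30]='p26x' -> body[13..17], body so far='btdgfhk9tfc8sp26x'
Chunk 4: stream[32..33]='6' size=0x6=6, data at stream[35..41]='2tphgr' -> body[17..23], body so far='btdgfhk9tfc8sp26x2tphgr'
Chunk 5: stream[43..44]='8' size=0x8=8, data at stream[46..54]='fei1b7v4' -> body[23..31], body so far='btdgfhk9tfc8sp26x2tphgrfei1b7v4'
Chunk 6: stream[56..57]='0' size=0 (terminator). Final body='btdgfhk9tfc8sp26x2tphgrfei1b7v4' (31 bytes)

Answer: 8 5 4 6 8 0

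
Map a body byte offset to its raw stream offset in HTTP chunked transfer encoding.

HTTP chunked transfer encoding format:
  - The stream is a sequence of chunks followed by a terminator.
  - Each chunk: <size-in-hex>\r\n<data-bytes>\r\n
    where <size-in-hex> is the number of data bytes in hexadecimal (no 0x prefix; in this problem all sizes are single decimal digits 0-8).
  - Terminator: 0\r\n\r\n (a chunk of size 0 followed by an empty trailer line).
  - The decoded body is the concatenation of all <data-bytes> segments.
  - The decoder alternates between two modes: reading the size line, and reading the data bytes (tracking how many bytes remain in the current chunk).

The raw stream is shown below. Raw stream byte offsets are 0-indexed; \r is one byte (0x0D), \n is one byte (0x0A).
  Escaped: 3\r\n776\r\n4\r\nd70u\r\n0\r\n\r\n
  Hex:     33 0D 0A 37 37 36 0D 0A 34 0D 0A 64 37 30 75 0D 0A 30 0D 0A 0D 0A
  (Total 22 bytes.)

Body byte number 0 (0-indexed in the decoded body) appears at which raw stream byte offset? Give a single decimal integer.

Answer: 3

Derivation:
Chunk 1: stream[0..1]='3' size=0x3=3, data at stream[3..6]='776' -> body[0..3], body so far='776'
Chunk 2: stream[8..9]='4' size=0x4=4, data at stream[11..15]='d70u' -> body[3..7], body so far='776d70u'
Chunk 3: stream[17..18]='0' size=0 (terminator). Final body='776d70u' (7 bytes)
Body byte 0 at stream offset 3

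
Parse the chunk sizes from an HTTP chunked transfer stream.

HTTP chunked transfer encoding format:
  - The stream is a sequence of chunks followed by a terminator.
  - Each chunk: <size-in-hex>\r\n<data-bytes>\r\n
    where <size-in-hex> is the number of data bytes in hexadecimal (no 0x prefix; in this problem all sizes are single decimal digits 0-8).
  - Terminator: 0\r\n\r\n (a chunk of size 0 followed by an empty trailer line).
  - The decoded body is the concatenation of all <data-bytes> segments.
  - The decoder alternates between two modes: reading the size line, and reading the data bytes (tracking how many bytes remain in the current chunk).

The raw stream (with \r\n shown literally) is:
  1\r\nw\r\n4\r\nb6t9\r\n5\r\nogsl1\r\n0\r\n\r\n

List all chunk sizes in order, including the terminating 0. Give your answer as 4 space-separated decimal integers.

Answer: 1 4 5 0

Derivation:
Chunk 1: stream[0..1]='1' size=0x1=1, data at stream[3..4]='w' -> body[0..1], body so far='w'
Chunk 2: stream[6..7]='4' size=0x4=4, data at stream[9..13]='b6t9' -> body[1..5], body so far='wb6t9'
Chunk 3: stream[15..16]='5' size=0x5=5, data at stream[18..23]='ogsl1' -> body[5..10], body so far='wb6t9ogsl1'
Chunk 4: stream[25..26]='0' size=0 (terminator). Final body='wb6t9ogsl1' (10 bytes)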